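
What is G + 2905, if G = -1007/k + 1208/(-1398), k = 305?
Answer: 618443362/213195 ≈ 2900.8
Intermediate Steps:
G = -888113/213195 (G = -1007/305 + 1208/(-1398) = -1007*1/305 + 1208*(-1/1398) = -1007/305 - 604/699 = -888113/213195 ≈ -4.1657)
G + 2905 = -888113/213195 + 2905 = 618443362/213195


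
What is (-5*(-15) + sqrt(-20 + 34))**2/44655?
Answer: (75 + sqrt(14))**2/44655 ≈ 0.13885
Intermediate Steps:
(-5*(-15) + sqrt(-20 + 34))**2/44655 = (75 + sqrt(14))**2*(1/44655) = (75 + sqrt(14))**2/44655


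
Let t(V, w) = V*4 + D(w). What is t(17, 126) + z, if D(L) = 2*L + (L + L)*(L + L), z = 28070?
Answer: 91894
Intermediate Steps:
D(L) = 2*L + 4*L² (D(L) = 2*L + (2*L)*(2*L) = 2*L + 4*L²)
t(V, w) = 4*V + 2*w*(1 + 2*w) (t(V, w) = V*4 + 2*w*(1 + 2*w) = 4*V + 2*w*(1 + 2*w))
t(17, 126) + z = (4*17 + 2*126*(1 + 2*126)) + 28070 = (68 + 2*126*(1 + 252)) + 28070 = (68 + 2*126*253) + 28070 = (68 + 63756) + 28070 = 63824 + 28070 = 91894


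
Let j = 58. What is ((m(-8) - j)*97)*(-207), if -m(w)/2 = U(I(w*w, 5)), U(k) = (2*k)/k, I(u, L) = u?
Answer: 1244898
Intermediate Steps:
U(k) = 2
m(w) = -4 (m(w) = -2*2 = -4)
((m(-8) - j)*97)*(-207) = ((-4 - 1*58)*97)*(-207) = ((-4 - 58)*97)*(-207) = -62*97*(-207) = -6014*(-207) = 1244898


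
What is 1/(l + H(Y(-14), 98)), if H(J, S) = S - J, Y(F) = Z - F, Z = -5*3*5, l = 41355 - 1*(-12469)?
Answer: 1/53983 ≈ 1.8524e-5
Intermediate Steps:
l = 53824 (l = 41355 + 12469 = 53824)
Z = -75 (Z = -15*5 = -75)
Y(F) = -75 - F
1/(l + H(Y(-14), 98)) = 1/(53824 + (98 - (-75 - 1*(-14)))) = 1/(53824 + (98 - (-75 + 14))) = 1/(53824 + (98 - 1*(-61))) = 1/(53824 + (98 + 61)) = 1/(53824 + 159) = 1/53983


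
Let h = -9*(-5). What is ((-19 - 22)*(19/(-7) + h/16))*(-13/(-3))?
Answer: -5863/336 ≈ -17.449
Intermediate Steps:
h = 45
((-19 - 22)*(19/(-7) + h/16))*(-13/(-3)) = ((-19 - 22)*(19/(-7) + 45/16))*(-13/(-3)) = (-41*(19*(-⅐) + 45*(1/16)))*(-13*(-⅓)) = -41*(-19/7 + 45/16)*(13/3) = -41*11/112*(13/3) = -451/112*13/3 = -5863/336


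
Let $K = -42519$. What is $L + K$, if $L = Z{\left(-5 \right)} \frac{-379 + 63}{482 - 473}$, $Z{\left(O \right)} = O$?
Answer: $- \frac{381091}{9} \approx -42343.0$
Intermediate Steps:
$L = \frac{1580}{9}$ ($L = - 5 \frac{-379 + 63}{482 - 473} = - 5 \left(- \frac{316}{9}\right) = - 5 \left(\left(-316\right) \frac{1}{9}\right) = \left(-5\right) \left(- \frac{316}{9}\right) = \frac{1580}{9} \approx 175.56$)
$L + K = \frac{1580}{9} - 42519 = - \frac{381091}{9}$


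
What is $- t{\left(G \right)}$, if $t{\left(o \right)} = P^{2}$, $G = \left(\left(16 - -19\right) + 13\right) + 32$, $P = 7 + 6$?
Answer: $-169$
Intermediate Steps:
$P = 13$
$G = 80$ ($G = \left(\left(16 + 19\right) + 13\right) + 32 = \left(35 + 13\right) + 32 = 48 + 32 = 80$)
$t{\left(o \right)} = 169$ ($t{\left(o \right)} = 13^{2} = 169$)
$- t{\left(G \right)} = \left(-1\right) 169 = -169$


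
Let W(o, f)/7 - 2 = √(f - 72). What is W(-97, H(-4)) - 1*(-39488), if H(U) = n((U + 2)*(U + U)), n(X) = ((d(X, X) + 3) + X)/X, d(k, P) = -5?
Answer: 39502 + 7*I*√1138/4 ≈ 39502.0 + 59.035*I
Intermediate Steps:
n(X) = (-2 + X)/X (n(X) = ((-5 + 3) + X)/X = (-2 + X)/X)
H(U) = (-2 + 2*U*(2 + U))/(2*U*(2 + U)) (H(U) = (-2 + (U + 2)*(U + U))/(((U + 2)*(U + U))) = (-2 + (2 + U)*(2*U))/(((2 + U)*(2*U))) = (-2 + 2*U*(2 + U))/((2*U*(2 + U))) = (1/(2*U*(2 + U)))*(-2 + 2*U*(2 + U)) = (-2 + 2*U*(2 + U))/(2*U*(2 + U)))
W(o, f) = 14 + 7*√(-72 + f) (W(o, f) = 14 + 7*√(f - 72) = 14 + 7*√(-72 + f))
W(-97, H(-4)) - 1*(-39488) = (14 + 7*√(-72 + (-1 - 4*(2 - 4))/((-4)*(2 - 4)))) - 1*(-39488) = (14 + 7*√(-72 - ¼*(-1 - 4*(-2))/(-2))) + 39488 = (14 + 7*√(-72 - ¼*(-½)*(-1 + 8))) + 39488 = (14 + 7*√(-72 - ¼*(-½)*7)) + 39488 = (14 + 7*√(-72 + 7/8)) + 39488 = (14 + 7*√(-569/8)) + 39488 = (14 + 7*(I*√1138/4)) + 39488 = (14 + 7*I*√1138/4) + 39488 = 39502 + 7*I*√1138/4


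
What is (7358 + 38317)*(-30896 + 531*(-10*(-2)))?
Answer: -926106300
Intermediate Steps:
(7358 + 38317)*(-30896 + 531*(-10*(-2))) = 45675*(-30896 + 531*20) = 45675*(-30896 + 10620) = 45675*(-20276) = -926106300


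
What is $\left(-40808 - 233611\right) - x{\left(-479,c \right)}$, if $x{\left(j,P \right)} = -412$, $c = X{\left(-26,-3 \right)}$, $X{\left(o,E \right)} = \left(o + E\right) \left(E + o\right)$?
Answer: $-274007$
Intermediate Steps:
$X{\left(o,E \right)} = \left(E + o\right)^{2}$ ($X{\left(o,E \right)} = \left(E + o\right) \left(E + o\right) = \left(E + o\right)^{2}$)
$c = 841$ ($c = \left(-3 - 26\right)^{2} = \left(-29\right)^{2} = 841$)
$\left(-40808 - 233611\right) - x{\left(-479,c \right)} = \left(-40808 - 233611\right) - -412 = \left(-40808 - 233611\right) + 412 = -274419 + 412 = -274007$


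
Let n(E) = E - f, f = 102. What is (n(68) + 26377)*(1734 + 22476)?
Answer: 637764030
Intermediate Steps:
n(E) = -102 + E (n(E) = E - 1*102 = E - 102 = -102 + E)
(n(68) + 26377)*(1734 + 22476) = ((-102 + 68) + 26377)*(1734 + 22476) = (-34 + 26377)*24210 = 26343*24210 = 637764030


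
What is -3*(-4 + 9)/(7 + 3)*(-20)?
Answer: 30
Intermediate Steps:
-3*(-4 + 9)/(7 + 3)*(-20) = -15/10*(-20) = -3*1/2*(-20) = -3/2*(-20) = 30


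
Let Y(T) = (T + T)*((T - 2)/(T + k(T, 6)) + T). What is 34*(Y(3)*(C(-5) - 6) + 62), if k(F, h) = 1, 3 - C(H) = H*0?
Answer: 119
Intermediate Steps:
C(H) = 3 (C(H) = 3 - H*0 = 3 - 1*0 = 3 + 0 = 3)
Y(T) = 2*T*(T + (-2 + T)/(1 + T)) (Y(T) = (T + T)*((T - 2)/(T + 1) + T) = (2*T)*((-2 + T)/(1 + T) + T) = (2*T)*(T + (-2 + T)/(1 + T)) = 2*T*(T + (-2 + T)/(1 + T)))
34*(Y(3)*(C(-5) - 6) + 62) = 34*((2*3*(-2 + 3**2 + 2*3)/(1 + 3))*(3 - 6) + 62) = 34*((2*3*(-2 + 9 + 6)/4)*(-3) + 62) = 34*((2*3*(1/4)*13)*(-3) + 62) = 34*((39/2)*(-3) + 62) = 34*(-117/2 + 62) = 34*(7/2) = 119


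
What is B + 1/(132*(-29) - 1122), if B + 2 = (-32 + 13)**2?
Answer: 1777049/4950 ≈ 359.00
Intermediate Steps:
B = 359 (B = -2 + (-32 + 13)**2 = -2 + (-19)**2 = -2 + 361 = 359)
B + 1/(132*(-29) - 1122) = 359 + 1/(132*(-29) - 1122) = 359 + 1/(-3828 - 1122) = 359 + 1/(-4950) = 359 - 1/4950 = 1777049/4950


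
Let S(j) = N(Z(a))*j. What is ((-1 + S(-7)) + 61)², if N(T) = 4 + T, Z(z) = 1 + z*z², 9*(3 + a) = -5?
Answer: 61306255201/531441 ≈ 1.1536e+5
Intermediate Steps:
a = -32/9 (a = -3 + (⅑)*(-5) = -3 - 5/9 = -32/9 ≈ -3.5556)
Z(z) = 1 + z³
S(j) = -29123*j/729 (S(j) = (4 + (1 + (-32/9)³))*j = (4 + (1 - 32768/729))*j = (4 - 32039/729)*j = -29123*j/729)
((-1 + S(-7)) + 61)² = ((-1 - 29123/729*(-7)) + 61)² = ((-1 + 203861/729) + 61)² = (203132/729 + 61)² = (247601/729)² = 61306255201/531441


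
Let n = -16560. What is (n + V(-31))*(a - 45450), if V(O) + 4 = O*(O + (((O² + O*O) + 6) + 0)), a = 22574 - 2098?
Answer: 1882315354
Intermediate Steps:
a = 20476
V(O) = -4 + O*(6 + O + 2*O²) (V(O) = -4 + O*(O + (((O² + O*O) + 6) + 0)) = -4 + O*(O + (((O² + O²) + 6) + 0)) = -4 + O*(O + ((2*O² + 6) + 0)) = -4 + O*(O + ((6 + 2*O²) + 0)) = -4 + O*(O + (6 + 2*O²)) = -4 + O*(6 + O + 2*O²))
(n + V(-31))*(a - 45450) = (-16560 + (-4 + (-31)² + 2*(-31)³ + 6*(-31)))*(20476 - 45450) = (-16560 + (-4 + 961 + 2*(-29791) - 186))*(-24974) = (-16560 + (-4 + 961 - 59582 - 186))*(-24974) = (-16560 - 58811)*(-24974) = -75371*(-24974) = 1882315354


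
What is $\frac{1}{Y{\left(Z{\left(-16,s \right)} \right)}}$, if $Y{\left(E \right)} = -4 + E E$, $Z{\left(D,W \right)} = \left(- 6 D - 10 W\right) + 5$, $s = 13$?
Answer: $\frac{1}{837} \approx 0.0011947$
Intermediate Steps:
$Z{\left(D,W \right)} = 5 - 10 W - 6 D$ ($Z{\left(D,W \right)} = \left(- 10 W - 6 D\right) + 5 = 5 - 10 W - 6 D$)
$Y{\left(E \right)} = -4 + E^{2}$
$\frac{1}{Y{\left(Z{\left(-16,s \right)} \right)}} = \frac{1}{-4 + \left(5 - 130 - -96\right)^{2}} = \frac{1}{-4 + \left(5 - 130 + 96\right)^{2}} = \frac{1}{-4 + \left(-29\right)^{2}} = \frac{1}{-4 + 841} = \frac{1}{837}$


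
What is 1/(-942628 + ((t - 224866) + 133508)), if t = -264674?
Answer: -1/1298660 ≈ -7.7002e-7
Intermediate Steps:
1/(-942628 + ((t - 224866) + 133508)) = 1/(-942628 + ((-264674 - 224866) + 133508)) = 1/(-942628 + (-489540 + 133508)) = 1/(-942628 - 356032) = 1/(-1298660) = -1/1298660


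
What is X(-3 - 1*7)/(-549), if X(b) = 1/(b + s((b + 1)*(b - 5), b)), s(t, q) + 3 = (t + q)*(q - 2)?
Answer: 1/830637 ≈ 1.2039e-6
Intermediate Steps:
s(t, q) = -3 + (-2 + q)*(q + t) (s(t, q) = -3 + (t + q)*(q - 2) = -3 + (q + t)*(-2 + q) = -3 + (-2 + q)*(q + t))
X(b) = 1/(-3 + b**2 - b - 2*(1 + b)*(-5 + b) + b*(1 + b)*(-5 + b)) (X(b) = 1/(b + (-3 + b**2 - 2*b - 2*(b + 1)*(b - 5) + b*((b + 1)*(b - 5)))) = 1/(b + (-3 + b**2 - 2*b - 2*(1 + b)*(-5 + b) + b*((1 + b)*(-5 + b)))) = 1/(b + (-3 + b**2 - 2*b - 2*(1 + b)*(-5 + b) + b*(1 + b)*(-5 + b))) = 1/(-3 + b**2 - b - 2*(1 + b)*(-5 + b) + b*(1 + b)*(-5 + b)))
X(-3 - 1*7)/(-549) = 1/((7 + (-3 - 1*7)**3 - 5*(-3 - 1*7)**2 + 2*(-3 - 1*7))*(-549)) = -1/549/(7 + (-3 - 7)**3 - 5*(-3 - 7)**2 + 2*(-3 - 7)) = -1/549/(7 + (-10)**3 - 5*(-10)**2 + 2*(-10)) = -1/549/(7 - 1000 - 5*100 - 20) = -1/549/(7 - 1000 - 500 - 20) = -1/549/(-1513) = -1/1513*(-1/549) = 1/830637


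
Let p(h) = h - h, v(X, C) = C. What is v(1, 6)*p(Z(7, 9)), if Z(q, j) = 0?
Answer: 0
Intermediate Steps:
p(h) = 0
v(1, 6)*p(Z(7, 9)) = 6*0 = 0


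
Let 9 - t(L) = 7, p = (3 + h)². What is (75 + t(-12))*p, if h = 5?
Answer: 4928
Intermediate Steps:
p = 64 (p = (3 + 5)² = 8² = 64)
t(L) = 2 (t(L) = 9 - 1*7 = 9 - 7 = 2)
(75 + t(-12))*p = (75 + 2)*64 = 77*64 = 4928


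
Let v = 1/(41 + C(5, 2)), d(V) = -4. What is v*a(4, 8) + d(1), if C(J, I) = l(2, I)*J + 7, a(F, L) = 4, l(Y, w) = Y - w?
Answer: -47/12 ≈ -3.9167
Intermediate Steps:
C(J, I) = 7 + J*(2 - I) (C(J, I) = (2 - I)*J + 7 = J*(2 - I) + 7 = 7 + J*(2 - I))
v = 1/48 (v = 1/(41 + (7 - 1*5*(-2 + 2))) = 1/(41 + (7 - 1*5*0)) = 1/(41 + (7 + 0)) = 1/(41 + 7) = 1/48 ≈ 0.020833)
v*a(4, 8) + d(1) = (1/48)*4 - 4 = 1/12 - 4 = -47/12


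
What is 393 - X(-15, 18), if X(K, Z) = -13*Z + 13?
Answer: 614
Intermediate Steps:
X(K, Z) = 13 - 13*Z
393 - X(-15, 18) = 393 - (13 - 13*18) = 393 - (13 - 234) = 393 - 1*(-221) = 393 + 221 = 614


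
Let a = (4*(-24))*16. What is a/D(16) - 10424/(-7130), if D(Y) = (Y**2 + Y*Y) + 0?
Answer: -5483/3565 ≈ -1.5380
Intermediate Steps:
a = -1536 (a = -96*16 = -1536)
D(Y) = 2*Y**2 (D(Y) = (Y**2 + Y**2) + 0 = 2*Y**2 + 0 = 2*Y**2)
a/D(16) - 10424/(-7130) = -1536/(2*16**2) - 10424/(-7130) = -1536/(2*256) - 10424*(-1/7130) = -1536/512 + 5212/3565 = -1536*1/512 + 5212/3565 = -3 + 5212/3565 = -5483/3565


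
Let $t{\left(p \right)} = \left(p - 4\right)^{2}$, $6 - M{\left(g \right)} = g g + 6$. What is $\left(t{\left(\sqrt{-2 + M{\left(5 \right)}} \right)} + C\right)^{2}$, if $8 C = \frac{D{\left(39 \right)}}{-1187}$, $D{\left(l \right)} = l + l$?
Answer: $- \frac{36223335623}{22543504} + \frac{627204 i \sqrt{3}}{1187} \approx -1606.8 + 915.21 i$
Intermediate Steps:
$M{\left(g \right)} = - g^{2}$ ($M{\left(g \right)} = 6 - \left(g g + 6\right) = 6 - \left(g^{2} + 6\right) = 6 - \left(6 + g^{2}\right) = - g^{2}$)
$D{\left(l \right)} = 2 l$
$t{\left(p \right)} = \left(-4 + p\right)^{2}$
$C = - \frac{39}{4748}$ ($C = \frac{2 \cdot 39 \frac{1}{-1187}}{8} = \frac{78 \left(- \frac{1}{1187}\right)}{8} = \frac{1}{8} \left(- \frac{78}{1187}\right) = - \frac{39}{4748} \approx -0.008214$)
$\left(t{\left(\sqrt{-2 + M{\left(5 \right)}} \right)} + C\right)^{2} = \left(\left(-4 + \sqrt{-2 - 5^{2}}\right)^{2} - \frac{39}{4748}\right)^{2} = \left(\left(-4 + \sqrt{-2 - 25}\right)^{2} - \frac{39}{4748}\right)^{2} = \left(\left(-4 + \sqrt{-27}\right)^{2} - \frac{39}{4748}\right)^{2} = \left(\left(-4 + 3 i \sqrt{3}\right)^{2} - \frac{39}{4748}\right)^{2} = \left(- \frac{39}{4748} + \left(-4 + 3 i \sqrt{3}\right)^{2}\right)^{2}$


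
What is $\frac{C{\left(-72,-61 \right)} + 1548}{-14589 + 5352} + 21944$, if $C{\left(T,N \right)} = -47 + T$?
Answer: $\frac{202695299}{9237} \approx 21944.0$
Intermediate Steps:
$\frac{C{\left(-72,-61 \right)} + 1548}{-14589 + 5352} + 21944 = \frac{\left(-47 - 72\right) + 1548}{-14589 + 5352} + 21944 = \frac{-119 + 1548}{-9237} + 21944 = 1429 \left(- \frac{1}{9237}\right) + 21944 = - \frac{1429}{9237} + 21944 = \frac{202695299}{9237}$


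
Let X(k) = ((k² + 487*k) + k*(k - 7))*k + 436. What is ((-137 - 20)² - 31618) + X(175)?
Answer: 25412217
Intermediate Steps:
X(k) = 436 + k*(k² + 487*k + k*(-7 + k)) (X(k) = ((k² + 487*k) + k*(-7 + k))*k + 436 = (k² + 487*k + k*(-7 + k))*k + 436 = k*(k² + 487*k + k*(-7 + k)) + 436 = 436 + k*(k² + 487*k + k*(-7 + k)))
((-137 - 20)² - 31618) + X(175) = ((-137 - 20)² - 31618) + (436 + 2*175³ + 480*175²) = ((-157)² - 31618) + (436 + 2*5359375 + 480*30625) = (24649 - 31618) + (436 + 10718750 + 14700000) = -6969 + 25419186 = 25412217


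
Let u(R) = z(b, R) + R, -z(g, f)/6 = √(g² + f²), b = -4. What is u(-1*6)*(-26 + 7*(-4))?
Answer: 324 + 648*√13 ≈ 2660.4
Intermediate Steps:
z(g, f) = -6*√(f² + g²) (z(g, f) = -6*√(g² + f²) = -6*√(f² + g²))
u(R) = R - 6*√(16 + R²) (u(R) = -6*√(R² + (-4)²) + R = -6*√(R² + 16) + R = -6*√(16 + R²) + R = R - 6*√(16 + R²))
u(-1*6)*(-26 + 7*(-4)) = (-1*6 - 6*√(16 + (-1*6)²))*(-26 + 7*(-4)) = (-6 - 6*√(16 + (-6)²))*(-26 - 28) = (-6 - 6*√(16 + 36))*(-54) = (-6 - 12*√13)*(-54) = 324 + 648*√13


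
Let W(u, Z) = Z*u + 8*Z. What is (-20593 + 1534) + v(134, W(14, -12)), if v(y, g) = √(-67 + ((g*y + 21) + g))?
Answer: -19059 + I*√35686 ≈ -19059.0 + 188.91*I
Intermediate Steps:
W(u, Z) = 8*Z + Z*u
v(y, g) = √(-46 + g + g*y) (v(y, g) = √(-67 + ((21 + g*y) + g)) = √(-67 + (21 + g + g*y)) = √(-46 + g + g*y))
(-20593 + 1534) + v(134, W(14, -12)) = (-20593 + 1534) + √(-46 - 12*(8 + 14) - 12*(8 + 14)*134) = -19059 + √(-46 - 12*22 - 12*22*134) = -19059 + √(-46 - 264 - 264*134) = -19059 + √(-46 - 264 - 35376) = -19059 + √(-35686) = -19059 + I*√35686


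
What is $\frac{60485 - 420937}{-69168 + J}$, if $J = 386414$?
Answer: $- \frac{180226}{158623} \approx -1.1362$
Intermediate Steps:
$\frac{60485 - 420937}{-69168 + J} = \frac{60485 - 420937}{-69168 + 386414} = - \frac{360452}{317246} = \left(-360452\right) \frac{1}{317246} = - \frac{180226}{158623}$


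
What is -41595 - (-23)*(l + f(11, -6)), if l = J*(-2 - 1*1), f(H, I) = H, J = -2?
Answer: -41204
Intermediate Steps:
l = 6 (l = -2*(-2 - 1*1) = -2*(-2 - 1) = -2*(-3) = 6)
-41595 - (-23)*(l + f(11, -6)) = -41595 - (-23)*(6 + 11) = -41595 - (-23)*17 = -41595 - 1*(-391) = -41595 + 391 = -41204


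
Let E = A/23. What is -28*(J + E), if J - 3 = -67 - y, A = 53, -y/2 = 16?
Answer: 19124/23 ≈ 831.48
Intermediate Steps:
y = -32 (y = -2*16 = -32)
J = -32 (J = 3 + (-67 - 1*(-32)) = 3 + (-67 + 32) = 3 - 35 = -32)
E = 53/23 ≈ 2.3043
-28*(J + E) = -28*(-32 + 53/23) = -28*(-683/23) = 19124/23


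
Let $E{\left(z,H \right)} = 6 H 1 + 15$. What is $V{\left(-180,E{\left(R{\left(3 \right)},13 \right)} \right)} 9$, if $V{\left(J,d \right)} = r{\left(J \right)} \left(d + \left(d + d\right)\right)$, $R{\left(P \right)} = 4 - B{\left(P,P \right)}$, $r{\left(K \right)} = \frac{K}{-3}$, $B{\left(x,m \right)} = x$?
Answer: $150660$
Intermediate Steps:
$r{\left(K \right)} = - \frac{K}{3}$ ($r{\left(K \right)} = K \left(- \frac{1}{3}\right) = - \frac{K}{3}$)
$R{\left(P \right)} = 4 - P$
$E{\left(z,H \right)} = 15 + 6 H$ ($E{\left(z,H \right)} = 6 H + 15 = 15 + 6 H$)
$V{\left(J,d \right)} = - J d$ ($V{\left(J,d \right)} = - \frac{J}{3} \left(d + \left(d + d\right)\right) = - \frac{J}{3} \left(d + 2 d\right) = - \frac{J}{3} \cdot 3 d = - J d$)
$V{\left(-180,E{\left(R{\left(3 \right)},13 \right)} \right)} 9 = \left(-1\right) \left(-180\right) \left(15 + 6 \cdot 13\right) 9 = \left(-1\right) \left(-180\right) \left(15 + 78\right) 9 = \left(-1\right) \left(-180\right) 93 \cdot 9 = 16740 \cdot 9 = 150660$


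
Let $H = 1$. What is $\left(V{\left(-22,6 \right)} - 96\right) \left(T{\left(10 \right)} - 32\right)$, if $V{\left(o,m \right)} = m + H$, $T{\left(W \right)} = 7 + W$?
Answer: $1335$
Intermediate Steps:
$V{\left(o,m \right)} = 1 + m$ ($V{\left(o,m \right)} = m + 1 = 1 + m$)
$\left(V{\left(-22,6 \right)} - 96\right) \left(T{\left(10 \right)} - 32\right) = \left(\left(1 + 6\right) - 96\right) \left(\left(7 + 10\right) - 32\right) = \left(7 - 96\right) \left(17 - 32\right) = \left(-89\right) \left(-15\right) = 1335$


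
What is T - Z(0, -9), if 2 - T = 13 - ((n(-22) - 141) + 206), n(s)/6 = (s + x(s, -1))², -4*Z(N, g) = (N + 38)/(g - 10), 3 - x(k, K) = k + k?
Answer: 7607/2 ≈ 3803.5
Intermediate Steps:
x(k, K) = 3 - 2*k (x(k, K) = 3 - (k + k) = 3 - 2*k)
Z(N, g) = -(38 + N)/(4*(-10 + g)) (Z(N, g) = -(N + 38)/(4*(g - 10)) = -(38 + N)/(4*(-10 + g)))
n(s) = 6*(3 - s)² (n(s) = 6*(s + (3 - 2*s))² = 6*(3 - s)²)
T = 3804 (T = 2 - (13 - ((6*(3 - 1*(-22))² - 141) + 206)) = 2 - (13 - ((6*(3 + 22)² - 141) + 206)) = 2 - (13 - ((6*25² - 141) + 206)) = 2 - (13 - ((6*625 - 141) + 206)) = 2 - (13 - ((3750 - 141) + 206)) = 2 - (13 - (3609 + 206)) = 2 - (13 - 1*3815) = 2 - (13 - 3815) = 2 - 1*(-3802) = 2 + 3802 = 3804)
T - Z(0, -9) = 3804 - (-38 - 1*0)/(4*(-10 - 9)) = 3804 - (-38 + 0)/(4*(-19)) = 3804 - (-1)*(-38)/(4*19) = 3804 - 1*½ = 3804 - ½ = 7607/2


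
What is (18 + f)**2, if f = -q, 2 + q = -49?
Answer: 4761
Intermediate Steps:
q = -51 (q = -2 - 49 = -51)
f = 51 (f = -1*(-51) = 51)
(18 + f)**2 = (18 + 51)**2 = 69**2 = 4761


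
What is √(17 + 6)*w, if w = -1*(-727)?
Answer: 727*√23 ≈ 3486.6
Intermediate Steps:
w = 727
√(17 + 6)*w = √(17 + 6)*727 = √23*727 = 727*√23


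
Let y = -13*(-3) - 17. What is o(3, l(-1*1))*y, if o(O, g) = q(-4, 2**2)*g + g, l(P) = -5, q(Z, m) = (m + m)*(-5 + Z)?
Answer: 7810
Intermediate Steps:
q(Z, m) = 2*m*(-5 + Z) (q(Z, m) = (2*m)*(-5 + Z) = 2*m*(-5 + Z))
o(O, g) = -71*g (o(O, g) = (2*2**2*(-5 - 4))*g + g = (2*4*(-9))*g + g = -72*g + g = -71*g)
y = 22 (y = 39 - 17 = 22)
o(3, l(-1*1))*y = -71*(-5)*22 = 355*22 = 7810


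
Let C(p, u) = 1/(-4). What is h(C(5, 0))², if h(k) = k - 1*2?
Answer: 81/16 ≈ 5.0625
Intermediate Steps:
C(p, u) = -¼
h(k) = -2 + k (h(k) = k - 2 = -2 + k)
h(C(5, 0))² = (-2 - ¼)² = (-9/4)² = 81/16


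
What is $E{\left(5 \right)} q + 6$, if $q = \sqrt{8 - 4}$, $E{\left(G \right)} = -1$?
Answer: $4$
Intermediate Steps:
$q = 2$ ($q = \sqrt{4} = 2$)
$E{\left(5 \right)} q + 6 = \left(-1\right) 2 + 6 = -2 + 6 = 4$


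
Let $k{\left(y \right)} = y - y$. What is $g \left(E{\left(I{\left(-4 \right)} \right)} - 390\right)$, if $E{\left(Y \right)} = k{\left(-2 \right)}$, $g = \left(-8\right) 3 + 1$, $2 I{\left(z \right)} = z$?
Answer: $8970$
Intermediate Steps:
$I{\left(z \right)} = \frac{z}{2}$
$k{\left(y \right)} = 0$
$g = -23$ ($g = -24 + 1 = -23$)
$E{\left(Y \right)} = 0$
$g \left(E{\left(I{\left(-4 \right)} \right)} - 390\right) = - 23 \left(0 - 390\right) = \left(-23\right) \left(-390\right) = 8970$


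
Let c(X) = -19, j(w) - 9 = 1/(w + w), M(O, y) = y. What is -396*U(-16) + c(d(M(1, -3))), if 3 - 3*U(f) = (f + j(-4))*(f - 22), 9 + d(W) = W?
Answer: 35324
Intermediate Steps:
d(W) = -9 + W
j(w) = 9 + 1/(2*w) (j(w) = 9 + 1/(w + w) = 9 + 1/(2*w))
U(f) = 1 - (-22 + f)*(71/8 + f)/3 (U(f) = 1 - (f + (9 + (1/2)/(-4)))*(f - 22)/3 = 1 - (f + (9 + (1/2)*(-1/4)))*(-22 + f)/3 = 1 - (f + (9 - 1/8))*(-22 + f)/3 = 1 - (f + 71/8)*(-22 + f)/3 = 1 - (71/8 + f)*(-22 + f)/3 = 1 - (-22 + f)*(71/8 + f)/3)
-396*U(-16) + c(d(M(1, -3))) = -396*(793/12 - 1/3*(-16)**2 + (35/8)*(-16)) - 19 = -396*(793/12 - 1/3*256 - 70) - 19 = -396*(793/12 - 256/3 - 70) - 19 = -396*(-357/4) - 19 = 35343 - 19 = 35324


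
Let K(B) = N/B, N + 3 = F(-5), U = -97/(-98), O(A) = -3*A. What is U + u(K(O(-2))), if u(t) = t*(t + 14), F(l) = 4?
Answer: 5911/1764 ≈ 3.3509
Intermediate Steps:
U = 97/98 (U = -97*(-1/98) = 97/98 ≈ 0.98980)
N = 1 (N = -3 + 4 = 1)
K(B) = 1/B
u(t) = t*(14 + t)
U + u(K(O(-2))) = 97/98 + (14 + 1/(-3*(-2)))/((-3*(-2))) = 97/98 + (14 + 1/6)/6 = 97/98 + (1/6)*(85/6) = 97/98 + 85/36 = 5911/1764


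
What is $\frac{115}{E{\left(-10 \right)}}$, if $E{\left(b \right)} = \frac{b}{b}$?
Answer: $115$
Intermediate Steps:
$E{\left(b \right)} = 1$
$\frac{115}{E{\left(-10 \right)}} = \frac{115}{1} = 115 \cdot 1 = 115$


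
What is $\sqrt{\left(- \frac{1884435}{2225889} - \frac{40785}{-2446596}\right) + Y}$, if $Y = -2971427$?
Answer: $\frac{i \sqrt{30221025421113138089067770847}}{100849094886} \approx 1723.8 i$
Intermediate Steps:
$\sqrt{\left(- \frac{1884435}{2225889} - \frac{40785}{-2446596}\right) + Y} = \sqrt{\left(- \frac{1884435}{2225889} - \frac{40785}{-2446596}\right) - 2971427} = \sqrt{\left(\left(-1884435\right) \frac{1}{2225889} - - \frac{13595}{815532}\right) - 2971427} = \sqrt{\left(- \frac{628145}{741963} + \frac{13595}{815532}\right) - 2971427} = \sqrt{- \frac{167395120385}{201698189772} - 2971427} = \sqrt{- \frac{599331614334765029}{201698189772}} = \frac{i \sqrt{30221025421113138089067770847}}{100849094886}$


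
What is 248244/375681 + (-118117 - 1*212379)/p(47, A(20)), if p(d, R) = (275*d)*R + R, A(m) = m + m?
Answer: 87312708/4046710505 ≈ 0.021576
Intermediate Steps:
A(m) = 2*m
p(d, R) = R + 275*R*d (p(d, R) = 275*R*d + R = R + 275*R*d)
248244/375681 + (-118117 - 1*212379)/p(47, A(20)) = 248244/375681 + (-118117 - 1*212379)/(((2*20)*(1 + 275*47))) = 248244*(1/375681) + (-118117 - 212379)/((40*(1 + 12925))) = 82748/125227 - 330496/(40*12926) = 82748/125227 - 330496/517040 = 82748/125227 - 330496*1/517040 = 82748/125227 - 20656/32315 = 87312708/4046710505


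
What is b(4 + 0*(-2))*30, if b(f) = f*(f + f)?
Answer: 960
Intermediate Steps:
b(f) = 2*f² (b(f) = f*(2*f) = 2*f²)
b(4 + 0*(-2))*30 = (2*(4 + 0*(-2))²)*30 = (2*(4 + 0)²)*30 = (2*4²)*30 = (2*16)*30 = 32*30 = 960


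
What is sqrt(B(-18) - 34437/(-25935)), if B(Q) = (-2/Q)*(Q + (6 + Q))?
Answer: I*sqrt(7981995)/1995 ≈ 1.4162*I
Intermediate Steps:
B(Q) = -2*(6 + 2*Q)/Q (B(Q) = (-2/Q)*(6 + 2*Q) = -2*(6 + 2*Q)/Q)
sqrt(B(-18) - 34437/(-25935)) = sqrt((-4 - 12/(-18)) - 34437/(-25935)) = sqrt((-4 - 12*(-1/18)) - 34437*(-1/25935)) = sqrt((-4 + 2/3) + 883/665) = sqrt(-10/3 + 883/665) = sqrt(-4001/1995) = I*sqrt(7981995)/1995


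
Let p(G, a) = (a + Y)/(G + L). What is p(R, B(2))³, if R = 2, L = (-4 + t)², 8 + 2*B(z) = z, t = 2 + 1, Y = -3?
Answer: -8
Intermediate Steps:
t = 3
B(z) = -4 + z/2
L = 1 (L = (-4 + 3)² = (-1)² = 1)
p(G, a) = (-3 + a)/(1 + G) (p(G, a) = (a - 3)/(G + 1) = (-3 + a)/(1 + G))
p(R, B(2))³ = ((-3 + (-4 + (½)*2))/(1 + 2))³ = ((-3 + (-4 + 1))/3)³ = ((-3 - 3)/3)³ = ((⅓)*(-6))³ = (-2)³ = -8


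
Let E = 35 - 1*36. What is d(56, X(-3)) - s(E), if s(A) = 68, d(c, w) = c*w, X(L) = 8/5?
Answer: 108/5 ≈ 21.600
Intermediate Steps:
X(L) = 8/5 (X(L) = 8*(⅕) = 8/5)
E = -1 (E = 35 - 36 = -1)
d(56, X(-3)) - s(E) = 56*(8/5) - 1*68 = 448/5 - 68 = 108/5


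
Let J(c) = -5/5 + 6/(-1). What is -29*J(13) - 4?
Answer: 199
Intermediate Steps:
J(c) = -7 (J(c) = -5*⅕ + 6*(-1) = -1 - 6 = -7)
-29*J(13) - 4 = -29*(-7) - 4 = 203 - 4 = 199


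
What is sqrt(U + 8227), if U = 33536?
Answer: sqrt(41763) ≈ 204.36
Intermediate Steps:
sqrt(U + 8227) = sqrt(33536 + 8227) = sqrt(41763)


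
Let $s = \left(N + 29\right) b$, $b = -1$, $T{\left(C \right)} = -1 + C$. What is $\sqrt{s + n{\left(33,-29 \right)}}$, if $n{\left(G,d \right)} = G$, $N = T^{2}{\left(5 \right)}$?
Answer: $2 i \sqrt{3} \approx 3.4641 i$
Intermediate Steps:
$N = 16$ ($N = \left(-1 + 5\right)^{2} = 4^{2} = 16$)
$s = -45$ ($s = \left(16 + 29\right) \left(-1\right) = 45 \left(-1\right) = -45$)
$\sqrt{s + n{\left(33,-29 \right)}} = \sqrt{-45 + 33} = \sqrt{-12} = 2 i \sqrt{3}$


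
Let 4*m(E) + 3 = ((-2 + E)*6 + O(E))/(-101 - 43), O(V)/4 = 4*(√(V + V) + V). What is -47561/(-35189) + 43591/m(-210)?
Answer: 552338140241/92934149 + 4184736*I*√105/92435 ≈ 5943.3 + 463.9*I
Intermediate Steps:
O(V) = 16*V + 16*√2*√V (O(V) = 4*(4*(√(V + V) + V)) = 4*(4*(√(2*V) + V)) = 4*(4*(√2*√V + V)) = 4*(4*(V + √2*√V)) = 4*(4*V + 4*√2*√V) = 16*V + 16*√2*√V)
m(E) = -35/48 - 11*E/288 - √2*√E/36 (m(E) = -¾ + (((-2 + E)*6 + (16*E + 16*√2*√E))/(-101 - 43))/4 = -¾ + (((-12 + 6*E) + (16*E + 16*√2*√E))/(-144))/4 = -¾ + ((-12 + 22*E + 16*√2*√E)*(-1/144))/4 = -¾ + (1/12 - 11*E/72 - √2*√E/9)/4 = -¾ + (1/48 - 11*E/288 - √2*√E/36) = -35/48 - 11*E/288 - √2*√E/36)
-47561/(-35189) + 43591/m(-210) = -47561/(-35189) + 43591/(-35/48 - 11/288*(-210) - √2*√(-210)/36) = -47561*(-1/35189) + 43591/(-35/48 + 385/48 - √2*I*√210/36) = 47561/35189 + 43591/(-35/48 + 385/48 - I*√105/18) = 47561/35189 + 43591/(175/24 - I*√105/18)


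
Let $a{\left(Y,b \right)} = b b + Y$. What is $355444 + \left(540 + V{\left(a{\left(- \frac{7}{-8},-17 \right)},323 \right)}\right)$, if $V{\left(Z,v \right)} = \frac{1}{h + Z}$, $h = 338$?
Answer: $\frac{1788107640}{5023} \approx 3.5598 \cdot 10^{5}$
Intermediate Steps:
$a{\left(Y,b \right)} = Y + b^{2}$ ($a{\left(Y,b \right)} = b^{2} + Y = Y + b^{2}$)
$V{\left(Z,v \right)} = \frac{1}{338 + Z}$
$355444 + \left(540 + V{\left(a{\left(- \frac{7}{-8},-17 \right)},323 \right)}\right) = 355444 + \left(540 + \frac{1}{338 + \left(- \frac{7}{-8} + \left(-17\right)^{2}\right)}\right) = 355444 + \left(540 + \frac{1}{338 + \left(\left(-7\right) \left(- \frac{1}{8}\right) + 289\right)}\right) = 355444 + \left(540 + \frac{1}{338 + \left(\frac{7}{8} + 289\right)}\right) = 355444 + \left(540 + \frac{1}{338 + \frac{2319}{8}}\right) = 355444 + \left(540 + \frac{1}{\frac{5023}{8}}\right) = 355444 + \left(540 + \frac{8}{5023}\right) = 355444 + \frac{2712428}{5023} = \frac{1788107640}{5023}$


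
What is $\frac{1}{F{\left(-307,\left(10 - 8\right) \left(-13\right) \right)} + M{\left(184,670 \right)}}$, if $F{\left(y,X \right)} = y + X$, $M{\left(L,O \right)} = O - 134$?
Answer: $\frac{1}{203} \approx 0.0049261$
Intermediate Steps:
$M{\left(L,O \right)} = -134 + O$
$F{\left(y,X \right)} = X + y$
$\frac{1}{F{\left(-307,\left(10 - 8\right) \left(-13\right) \right)} + M{\left(184,670 \right)}} = \frac{1}{\left(\left(10 - 8\right) \left(-13\right) - 307\right) + \left(-134 + 670\right)} = \frac{1}{\left(2 \left(-13\right) - 307\right) + 536} = \frac{1}{\left(-26 - 307\right) + 536} = \frac{1}{-333 + 536} = \frac{1}{203}$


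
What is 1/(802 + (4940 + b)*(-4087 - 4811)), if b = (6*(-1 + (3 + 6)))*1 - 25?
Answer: -1/44159972 ≈ -2.2645e-8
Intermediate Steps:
b = 23 (b = (6*(-1 + 9))*1 - 25 = (6*8)*1 - 25 = 48*1 - 25 = 48 - 25 = 23)
1/(802 + (4940 + b)*(-4087 - 4811)) = 1/(802 + (4940 + 23)*(-4087 - 4811)) = 1/(802 + 4963*(-8898)) = 1/(802 - 44160774) = 1/(-44159972) = -1/44159972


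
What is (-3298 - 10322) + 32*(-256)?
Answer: -21812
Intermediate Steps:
(-3298 - 10322) + 32*(-256) = -13620 - 8192 = -21812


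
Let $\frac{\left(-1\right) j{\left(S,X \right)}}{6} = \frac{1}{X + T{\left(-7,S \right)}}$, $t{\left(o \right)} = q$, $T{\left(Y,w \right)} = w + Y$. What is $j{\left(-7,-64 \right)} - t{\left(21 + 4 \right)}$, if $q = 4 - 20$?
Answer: $\frac{209}{13} \approx 16.077$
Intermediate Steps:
$T{\left(Y,w \right)} = Y + w$
$q = -16$ ($q = 4 - 20 = -16$)
$t{\left(o \right)} = -16$
$j{\left(S,X \right)} = - \frac{6}{-7 + S + X}$ ($j{\left(S,X \right)} = - \frac{6}{X + \left(-7 + S\right)} = - \frac{6}{-7 + S + X}$)
$j{\left(-7,-64 \right)} - t{\left(21 + 4 \right)} = - \frac{6}{-7 - 7 - 64} - -16 = - \frac{6}{-78} + 16 = \left(-6\right) \left(- \frac{1}{78}\right) + 16 = \frac{1}{13} + 16 = \frac{209}{13}$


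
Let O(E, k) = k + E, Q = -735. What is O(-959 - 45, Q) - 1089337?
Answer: -1091076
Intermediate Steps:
O(E, k) = E + k
O(-959 - 45, Q) - 1089337 = ((-959 - 45) - 735) - 1089337 = (-1004 - 735) - 1089337 = -1739 - 1089337 = -1091076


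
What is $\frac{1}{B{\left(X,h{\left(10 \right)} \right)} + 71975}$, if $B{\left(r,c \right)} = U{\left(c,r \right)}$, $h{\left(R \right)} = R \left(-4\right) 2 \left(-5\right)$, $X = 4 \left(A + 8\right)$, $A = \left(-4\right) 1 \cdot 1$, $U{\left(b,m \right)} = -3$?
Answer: $\frac{1}{71972} \approx 1.3894 \cdot 10^{-5}$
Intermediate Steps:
$A = -4$ ($A = \left(-4\right) 1 = -4$)
$X = 16$ ($X = 4 \left(-4 + 8\right) = 4 \cdot 4 = 16$)
$h{\left(R \right)} = 40 R$ ($h{\left(R \right)} = - 4 R 2 \left(-5\right) = - 8 R \left(-5\right) = 40 R$)
$B{\left(r,c \right)} = -3$
$\frac{1}{B{\left(X,h{\left(10 \right)} \right)} + 71975} = \frac{1}{-3 + 71975} = \frac{1}{71972}$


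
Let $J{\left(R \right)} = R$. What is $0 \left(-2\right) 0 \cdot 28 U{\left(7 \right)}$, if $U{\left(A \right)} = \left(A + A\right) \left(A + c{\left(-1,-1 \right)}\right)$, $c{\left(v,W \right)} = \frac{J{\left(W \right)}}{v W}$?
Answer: $0$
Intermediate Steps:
$c{\left(v,W \right)} = \frac{1}{v}$ ($c{\left(v,W \right)} = \frac{W}{v W} = \frac{W}{W v} = W \frac{1}{W v} = \frac{1}{v}$)
$U{\left(A \right)} = 2 A \left(-1 + A\right)$ ($U{\left(A \right)} = \left(A + A\right) \left(A + \frac{1}{-1}\right) = 2 A \left(A - 1\right) = 2 A \left(-1 + A\right)$)
$0 \left(-2\right) 0 \cdot 28 U{\left(7 \right)} = 0 \left(-2\right) 0 \cdot 28 \cdot 2 \cdot 7 \left(-1 + 7\right) = 0 \cdot 0 \cdot 28 \cdot 2 \cdot 7 \cdot 6 = 0 \cdot 28 \cdot 84 = 0 \cdot 84 = 0$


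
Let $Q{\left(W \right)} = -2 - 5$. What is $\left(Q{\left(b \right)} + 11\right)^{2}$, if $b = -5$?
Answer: $16$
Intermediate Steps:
$Q{\left(W \right)} = -7$ ($Q{\left(W \right)} = -2 - 5 = -7$)
$\left(Q{\left(b \right)} + 11\right)^{2} = \left(-7 + 11\right)^{2} = 4^{2} = 16$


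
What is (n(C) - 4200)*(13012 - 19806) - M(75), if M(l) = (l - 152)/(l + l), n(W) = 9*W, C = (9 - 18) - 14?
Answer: 4491173777/150 ≈ 2.9941e+7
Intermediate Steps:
C = -23 (C = -9 - 14 = -23)
M(l) = (-152 + l)/(2*l) (M(l) = (-152 + l)/((2*l)) = (-152 + l)*(1/(2*l)) = (-152 + l)/(2*l))
(n(C) - 4200)*(13012 - 19806) - M(75) = (9*(-23) - 4200)*(13012 - 19806) - (-152 + 75)/(2*75) = (-207 - 4200)*(-6794) - (-77)/(2*75) = -4407*(-6794) - 1*(-77/150) = 29941158 + 77/150 = 4491173777/150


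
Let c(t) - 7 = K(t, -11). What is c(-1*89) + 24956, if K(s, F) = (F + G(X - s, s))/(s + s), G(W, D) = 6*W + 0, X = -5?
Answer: 4442921/178 ≈ 24960.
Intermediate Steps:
G(W, D) = 6*W
K(s, F) = (-30 + F - 6*s)/(2*s) (K(s, F) = (F + 6*(-5 - s))/(s + s) = (F + (-30 - 6*s))/((2*s)) = (-30 + F - 6*s)*(1/(2*s)) = (-30 + F - 6*s)/(2*s))
c(t) = 7 + (-41 - 6*t)/(2*t) (c(t) = 7 + (-30 - 11 - 6*t)/(2*t) = 7 + (-41 - 6*t)/(2*t))
c(-1*89) + 24956 = (4 - 41/(2*((-1*89)))) + 24956 = (4 - 41/2/(-89)) + 24956 = (4 - 41/2*(-1/89)) + 24956 = (4 + 41/178) + 24956 = 753/178 + 24956 = 4442921/178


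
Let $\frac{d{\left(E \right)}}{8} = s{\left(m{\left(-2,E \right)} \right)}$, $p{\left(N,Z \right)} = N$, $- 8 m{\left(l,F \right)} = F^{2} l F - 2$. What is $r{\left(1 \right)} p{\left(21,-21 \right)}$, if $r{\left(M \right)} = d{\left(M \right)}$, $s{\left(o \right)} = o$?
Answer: $84$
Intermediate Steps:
$m{\left(l,F \right)} = \frac{1}{4} - \frac{l F^{3}}{8}$ ($m{\left(l,F \right)} = - \frac{F^{2} l F - 2}{8} = - \frac{l F^{2} F - 2}{8} = - \frac{l F^{3} - 2}{8} = - \frac{-2 + l F^{3}}{8} = \frac{1}{4} - \frac{l F^{3}}{8}$)
$d{\left(E \right)} = 2 + 2 E^{3}$ ($d{\left(E \right)} = 8 \left(\frac{1}{4} - - \frac{E^{3}}{4}\right) = 8 \left(\frac{1}{4} + \frac{E^{3}}{4}\right) = 2 + 2 E^{3}$)
$r{\left(M \right)} = 2 + 2 M^{3}$
$r{\left(1 \right)} p{\left(21,-21 \right)} = \left(2 + 2 \cdot 1^{3}\right) 21 = \left(2 + 2 \cdot 1\right) 21 = \left(2 + 2\right) 21 = 4 \cdot 21 = 84$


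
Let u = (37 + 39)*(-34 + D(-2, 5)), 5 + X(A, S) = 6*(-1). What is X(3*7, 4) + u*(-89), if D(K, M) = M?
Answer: 196145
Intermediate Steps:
X(A, S) = -11 (X(A, S) = -5 + 6*(-1) = -5 - 6 = -11)
u = -2204 (u = (37 + 39)*(-34 + 5) = 76*(-29) = -2204)
X(3*7, 4) + u*(-89) = -11 - 2204*(-89) = -11 + 196156 = 196145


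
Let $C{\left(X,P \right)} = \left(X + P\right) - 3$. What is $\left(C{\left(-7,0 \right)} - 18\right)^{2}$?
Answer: $784$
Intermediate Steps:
$C{\left(X,P \right)} = -3 + P + X$ ($C{\left(X,P \right)} = \left(P + X\right) - 3 = -3 + P + X$)
$\left(C{\left(-7,0 \right)} - 18\right)^{2} = \left(\left(-3 + 0 - 7\right) - 18\right)^{2} = \left(-10 - 18\right)^{2} = \left(-28\right)^{2} = 784$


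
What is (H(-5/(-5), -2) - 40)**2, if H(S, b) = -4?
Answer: 1936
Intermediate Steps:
(H(-5/(-5), -2) - 40)**2 = (-4 - 40)**2 = (-44)**2 = 1936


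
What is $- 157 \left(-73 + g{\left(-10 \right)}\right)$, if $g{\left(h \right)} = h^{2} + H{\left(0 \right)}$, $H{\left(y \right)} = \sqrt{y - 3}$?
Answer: $-4239 - 157 i \sqrt{3} \approx -4239.0 - 271.93 i$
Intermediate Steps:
$H{\left(y \right)} = \sqrt{-3 + y}$
$g{\left(h \right)} = h^{2} + i \sqrt{3}$ ($g{\left(h \right)} = h^{2} + \sqrt{-3 + 0} = h^{2} + \sqrt{-3} = h^{2} + i \sqrt{3}$)
$- 157 \left(-73 + g{\left(-10 \right)}\right) = - 157 \left(-73 + \left(\left(-10\right)^{2} + i \sqrt{3}\right)\right) = - 157 \left(-73 + \left(100 + i \sqrt{3}\right)\right) = - 157 \left(27 + i \sqrt{3}\right) = -4239 - 157 i \sqrt{3}$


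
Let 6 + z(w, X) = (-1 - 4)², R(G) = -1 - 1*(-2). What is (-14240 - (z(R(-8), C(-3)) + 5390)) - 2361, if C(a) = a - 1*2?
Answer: -22010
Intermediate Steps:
C(a) = -2 + a (C(a) = a - 2 = -2 + a)
R(G) = 1 (R(G) = -1 + 2 = 1)
z(w, X) = 19 (z(w, X) = -6 + (-1 - 4)² = -6 + (-5)² = -6 + 25 = 19)
(-14240 - (z(R(-8), C(-3)) + 5390)) - 2361 = (-14240 - (19 + 5390)) - 2361 = (-14240 - 1*5409) - 2361 = (-14240 - 5409) - 2361 = -19649 - 2361 = -22010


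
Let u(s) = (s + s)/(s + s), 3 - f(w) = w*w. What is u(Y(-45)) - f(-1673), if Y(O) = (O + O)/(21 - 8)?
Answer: 2798927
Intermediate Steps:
f(w) = 3 - w**2 (f(w) = 3 - w*w = 3 - w**2)
Y(O) = 2*O/13 (Y(O) = (2*O)/13 = (2*O)*(1/13) = 2*O/13)
u(s) = 1 (u(s) = (2*s)/((2*s)) = (2*s)*(1/(2*s)) = 1)
u(Y(-45)) - f(-1673) = 1 - (3 - 1*(-1673)**2) = 1 - (3 - 1*2798929) = 1 - (3 - 2798929) = 1 - 1*(-2798926) = 1 + 2798926 = 2798927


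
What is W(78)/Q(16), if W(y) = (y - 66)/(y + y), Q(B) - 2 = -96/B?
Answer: -1/52 ≈ -0.019231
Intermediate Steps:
Q(B) = 2 - 96/B
W(y) = (-66 + y)/(2*y) (W(y) = (-66 + y)/((2*y)) = (-66 + y)*(1/(2*y)) = (-66 + y)/(2*y))
W(78)/Q(16) = ((½)*(-66 + 78)/78)/(2 - 96/16) = ((½)*(1/78)*12)/(2 - 96*1/16) = 1/(13*(2 - 6)) = (1/13)/(-4) = (1/13)*(-¼) = -1/52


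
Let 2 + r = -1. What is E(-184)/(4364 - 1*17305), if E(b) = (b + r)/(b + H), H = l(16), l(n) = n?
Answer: -187/2174088 ≈ -8.6013e-5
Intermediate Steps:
r = -3 (r = -2 - 1 = -3)
H = 16
E(b) = (-3 + b)/(16 + b) (E(b) = (b - 3)/(b + 16) = (-3 + b)/(16 + b))
E(-184)/(4364 - 1*17305) = ((-3 - 184)/(16 - 184))/(4364 - 1*17305) = (-187/(-168))/(4364 - 17305) = -1/168*(-187)/(-12941) = (187/168)*(-1/12941) = -187/2174088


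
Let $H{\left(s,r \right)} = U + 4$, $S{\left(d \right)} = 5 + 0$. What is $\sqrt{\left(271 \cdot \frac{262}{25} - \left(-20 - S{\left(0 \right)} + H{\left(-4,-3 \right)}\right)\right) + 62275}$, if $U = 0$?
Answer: $\frac{\sqrt{1628402}}{5} \approx 255.22$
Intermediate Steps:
$S{\left(d \right)} = 5$
$H{\left(s,r \right)} = 4$ ($H{\left(s,r \right)} = 0 + 4 = 4$)
$\sqrt{\left(271 \cdot \frac{262}{25} - \left(-20 - S{\left(0 \right)} + H{\left(-4,-3 \right)}\right)\right) + 62275} = \sqrt{\left(271 \cdot \frac{262}{25} + \left(\left(-5\right) \left(-4\right) + \left(5 - 4\right)\right)\right) + 62275} = \sqrt{\left(271 \cdot 262 \cdot \frac{1}{25} + \left(20 + \left(5 - 4\right)\right)\right) + 62275} = \sqrt{\left(271 \cdot \frac{262}{25} + \left(20 + 1\right)\right) + 62275} = \sqrt{\left(\frac{71002}{25} + 21\right) + 62275} = \sqrt{\frac{71527}{25} + 62275} = \sqrt{\frac{1628402}{25}} = \frac{\sqrt{1628402}}{5}$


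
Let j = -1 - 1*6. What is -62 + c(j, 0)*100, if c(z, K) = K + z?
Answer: -762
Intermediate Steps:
j = -7 (j = -1 - 6 = -7)
-62 + c(j, 0)*100 = -62 + (0 - 7)*100 = -62 - 7*100 = -62 - 700 = -762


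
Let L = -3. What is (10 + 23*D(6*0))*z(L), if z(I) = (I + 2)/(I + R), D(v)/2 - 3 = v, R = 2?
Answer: 148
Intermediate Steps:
D(v) = 6 + 2*v
z(I) = 1 (z(I) = (I + 2)/(I + 2) = (2 + I)/(2 + I) = 1)
(10 + 23*D(6*0))*z(L) = (10 + 23*(6 + 2*(6*0)))*1 = (10 + 23*(6 + 2*0))*1 = (10 + 23*(6 + 0))*1 = (10 + 23*6)*1 = (10 + 138)*1 = 148*1 = 148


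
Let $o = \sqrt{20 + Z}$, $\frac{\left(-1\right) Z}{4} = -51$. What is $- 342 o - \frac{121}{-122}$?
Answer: $\frac{121}{122} - 1368 \sqrt{14} \approx -5117.6$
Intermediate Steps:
$Z = 204$ ($Z = \left(-4\right) \left(-51\right) = 204$)
$o = 4 \sqrt{14}$ ($o = \sqrt{20 + 204} = \sqrt{224} = 4 \sqrt{14} \approx 14.967$)
$- 342 o - \frac{121}{-122} = - 342 \cdot 4 \sqrt{14} - \frac{121}{-122} = - 1368 \sqrt{14} - - \frac{121}{122} = - 1368 \sqrt{14} + \frac{121}{122} = \frac{121}{122} - 1368 \sqrt{14}$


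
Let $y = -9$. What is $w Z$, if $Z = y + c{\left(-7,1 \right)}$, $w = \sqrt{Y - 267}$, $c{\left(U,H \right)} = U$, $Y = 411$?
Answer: $-192$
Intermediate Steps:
$w = 12$ ($w = \sqrt{411 - 267} = \sqrt{144} = 12$)
$Z = -16$ ($Z = -9 - 7 = -16$)
$w Z = 12 \left(-16\right) = -192$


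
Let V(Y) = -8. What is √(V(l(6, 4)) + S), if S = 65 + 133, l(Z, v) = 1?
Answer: √190 ≈ 13.784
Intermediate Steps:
S = 198
√(V(l(6, 4)) + S) = √(-8 + 198) = √190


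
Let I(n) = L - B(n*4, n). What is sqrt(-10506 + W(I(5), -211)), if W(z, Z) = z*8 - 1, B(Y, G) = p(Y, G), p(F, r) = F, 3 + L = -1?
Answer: I*sqrt(10699) ≈ 103.44*I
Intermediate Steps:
L = -4 (L = -3 - 1 = -4)
B(Y, G) = Y
I(n) = -4 - 4*n (I(n) = -4 - n*4 = -4 - 4*n)
W(z, Z) = -1 + 8*z (W(z, Z) = 8*z - 1 = -1 + 8*z)
sqrt(-10506 + W(I(5), -211)) = sqrt(-10506 + (-1 + 8*(-4 - 4*5))) = sqrt(-10506 + (-1 + 8*(-4 - 20))) = sqrt(-10506 + (-1 + 8*(-24))) = sqrt(-10506 + (-1 - 192)) = sqrt(-10506 - 193) = sqrt(-10699) = I*sqrt(10699)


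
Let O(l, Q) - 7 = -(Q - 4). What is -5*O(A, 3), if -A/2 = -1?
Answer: -40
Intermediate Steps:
A = 2 (A = -2*(-1) = 2)
O(l, Q) = 11 - Q (O(l, Q) = 7 - (Q - 4) = 7 - (-4 + Q) = 7 + (4 - Q) = 11 - Q)
-5*O(A, 3) = -5*(11 - 1*3) = -5*(11 - 3) = -5*8 = -40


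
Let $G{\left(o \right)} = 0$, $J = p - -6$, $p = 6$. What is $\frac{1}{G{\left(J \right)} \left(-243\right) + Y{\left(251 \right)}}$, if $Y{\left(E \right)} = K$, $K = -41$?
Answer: $- \frac{1}{41} \approx -0.02439$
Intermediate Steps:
$Y{\left(E \right)} = -41$
$J = 12$ ($J = 6 - -6 = 6 + 6 = 12$)
$\frac{1}{G{\left(J \right)} \left(-243\right) + Y{\left(251 \right)}} = \frac{1}{0 \left(-243\right) - 41} = \frac{1}{0 - 41} = \frac{1}{-41} = - \frac{1}{41}$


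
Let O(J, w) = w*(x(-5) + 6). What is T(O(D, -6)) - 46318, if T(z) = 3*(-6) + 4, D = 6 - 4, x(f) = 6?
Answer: -46332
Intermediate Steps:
D = 2
O(J, w) = 12*w (O(J, w) = w*(6 + 6) = w*12 = 12*w)
T(z) = -14 (T(z) = -18 + 4 = -14)
T(O(D, -6)) - 46318 = -14 - 46318 = -46332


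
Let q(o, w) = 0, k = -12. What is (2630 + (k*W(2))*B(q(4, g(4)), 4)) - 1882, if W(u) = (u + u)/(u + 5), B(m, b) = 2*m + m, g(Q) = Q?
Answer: 748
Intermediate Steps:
B(m, b) = 3*m
W(u) = 2*u/(5 + u) (W(u) = (2*u)/(5 + u) = 2*u/(5 + u))
(2630 + (k*W(2))*B(q(4, g(4)), 4)) - 1882 = (2630 + (-24*2/(5 + 2))*(3*0)) - 1882 = (2630 - 24*2/7*0) - 1882 = (2630 - 12*4/7*0) - 1882 = (2630 - 48/7*0) - 1882 = (2630 + 0) - 1882 = 2630 - 1882 = 748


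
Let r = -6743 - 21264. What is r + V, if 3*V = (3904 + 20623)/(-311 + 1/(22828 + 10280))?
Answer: -288647192081/10296587 ≈ -28033.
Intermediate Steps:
r = -28007
V = -270679972/10296587 (V = ((3904 + 20623)/(-311 + 1/(22828 + 10280)))/3 = (24527/(-311 + 1/33108))/3 = (24527/(-10296587/33108))/3 = (24527*(-33108/10296587))/3 = (1/3)*(-812039916/10296587) = -270679972/10296587 ≈ -26.288)
r + V = -28007 - 270679972/10296587 = -288647192081/10296587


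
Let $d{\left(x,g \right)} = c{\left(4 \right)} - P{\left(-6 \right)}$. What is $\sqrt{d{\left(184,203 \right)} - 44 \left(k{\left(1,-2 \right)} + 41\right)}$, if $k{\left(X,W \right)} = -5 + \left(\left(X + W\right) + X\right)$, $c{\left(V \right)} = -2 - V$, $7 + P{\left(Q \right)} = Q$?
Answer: $i \sqrt{1577} \approx 39.711 i$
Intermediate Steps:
$P{\left(Q \right)} = -7 + Q$
$k{\left(X,W \right)} = -5 + W + 2 X$ ($k{\left(X,W \right)} = -5 + \left(\left(W + X\right) + X\right) = -5 + \left(W + 2 X\right) = -5 + W + 2 X$)
$d{\left(x,g \right)} = 7$ ($d{\left(x,g \right)} = \left(-2 - 4\right) - \left(-7 - 6\right) = \left(-2 - 4\right) - -13 = -6 + 13 = 7$)
$\sqrt{d{\left(184,203 \right)} - 44 \left(k{\left(1,-2 \right)} + 41\right)} = \sqrt{7 - 44 \left(\left(-5 - 2 + 2 \cdot 1\right) + 41\right)} = \sqrt{7 - 44 \left(\left(-5 - 2 + 2\right) + 41\right)} = \sqrt{7 - 44 \left(-5 + 41\right)} = \sqrt{7 - 1584} = \sqrt{-1577} = i \sqrt{1577}$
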